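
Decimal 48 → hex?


Divide by 16 repeatedly:
48 ÷ 16 = 3 remainder 0 (0)
3 ÷ 16 = 0 remainder 3 (3)
Reading remainders bottom-up:
= 0x30


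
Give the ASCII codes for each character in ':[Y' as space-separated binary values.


String: ':[Y'  (3 characters)
Per-character ASCII lookup:
  ':': special character: ':' = 58 → 111010
  '[': special character: '[' = 91 → 1011011
  'Y': uppercase starts at 65: 'Y' = 65 + 24 = 89 → 1011001
= 111010 1011011 1011001


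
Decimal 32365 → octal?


Divide by 8 repeatedly:
32365 ÷ 8 = 4045 remainder 5
4045 ÷ 8 = 505 remainder 5
505 ÷ 8 = 63 remainder 1
63 ÷ 8 = 7 remainder 7
7 ÷ 8 = 0 remainder 7
Reading remainders bottom-up:
= 0o77155


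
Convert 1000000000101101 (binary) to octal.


Group into 3-bit groups: 001000000000101101
  001 = 1
  000 = 0
  000 = 0
  000 = 0
  101 = 5
  101 = 5
= 0o100055


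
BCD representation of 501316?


Each digit → 4-bit binary:
  5 → 0101
  0 → 0000
  1 → 0001
  3 → 0011
  1 → 0001
  6 → 0110
= 0101 0000 0001 0011 0001 0110


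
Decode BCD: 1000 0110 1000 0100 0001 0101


Each 4-bit group → digit:
  1000 → 8
  0110 → 6
  1000 → 8
  0100 → 4
  0001 → 1
  0101 → 5
= 868415


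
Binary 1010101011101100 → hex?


Group into 4-bit nibbles: 1010101011101100
  1010 = A
  1010 = A
  1110 = E
  1100 = C
= 0xAAEC


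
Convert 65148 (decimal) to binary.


Divide by 2 repeatedly:
65148 ÷ 2 = 32574 remainder 0
32574 ÷ 2 = 16287 remainder 0
16287 ÷ 2 = 8143 remainder 1
8143 ÷ 2 = 4071 remainder 1
4071 ÷ 2 = 2035 remainder 1
2035 ÷ 2 = 1017 remainder 1
1017 ÷ 2 = 508 remainder 1
508 ÷ 2 = 254 remainder 0
254 ÷ 2 = 127 remainder 0
127 ÷ 2 = 63 remainder 1
63 ÷ 2 = 31 remainder 1
31 ÷ 2 = 15 remainder 1
15 ÷ 2 = 7 remainder 1
7 ÷ 2 = 3 remainder 1
3 ÷ 2 = 1 remainder 1
1 ÷ 2 = 0 remainder 1
Reading remainders bottom-up:
= 1111111001111100


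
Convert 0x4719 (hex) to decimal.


Positional values:
Position 0: 9 × 16^0 = 9 × 1 = 9
Position 1: 1 × 16^1 = 1 × 16 = 16
Position 2: 7 × 16^2 = 7 × 256 = 1792
Position 3: 4 × 16^3 = 4 × 4096 = 16384
Sum = 9 + 16 + 1792 + 16384
= 18201


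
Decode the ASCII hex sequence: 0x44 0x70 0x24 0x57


Codes (hex): 0x44 0x70 0x24 0x57
Per-code ASCII lookup:
  0x44 = 68  (range 65-90: uppercase, 68 - 65 = 3) → 'D'
  0x70 = 112  (range 97-122: lowercase, 112 - 97 = 15) → 'p'
  0x24 = 36  (special character) → '$'
  0x57 = 87  (range 65-90: uppercase, 87 - 65 = 22) → 'W'
= 'Dp$W'


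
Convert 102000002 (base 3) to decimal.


Positional values (base 3):
  2 × 3^0 = 2 × 1 = 2
  0 × 3^1 = 0 × 3 = 0
  0 × 3^2 = 0 × 9 = 0
  0 × 3^3 = 0 × 27 = 0
  0 × 3^4 = 0 × 81 = 0
  0 × 3^5 = 0 × 243 = 0
  2 × 3^6 = 2 × 729 = 1458
  0 × 3^7 = 0 × 2187 = 0
  1 × 3^8 = 1 × 6561 = 6561
Sum = 2 + 0 + 0 + 0 + 0 + 0 + 1458 + 0 + 6561
= 8021


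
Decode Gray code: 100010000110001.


Gray code: 100010000110001
MSB stays the same: 1
Each subsequent bit = prev_binary XOR current_gray:
  B[1] = 1 XOR 0 = 1
  B[2] = 1 XOR 0 = 1
  B[3] = 1 XOR 0 = 1
  B[4] = 1 XOR 1 = 0
  B[5] = 0 XOR 0 = 0
  B[6] = 0 XOR 0 = 0
  B[7] = 0 XOR 0 = 0
  B[8] = 0 XOR 0 = 0
  B[9] = 0 XOR 1 = 1
  B[10] = 1 XOR 1 = 0
  B[11] = 0 XOR 0 = 0
  B[12] = 0 XOR 0 = 0
  B[13] = 0 XOR 0 = 0
  B[14] = 0 XOR 1 = 1
= 111100000100001 (30753 decimal)


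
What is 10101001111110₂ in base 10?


Positional values:
Bit 1: 1 × 2^1 = 2
Bit 2: 1 × 2^2 = 4
Bit 3: 1 × 2^3 = 8
Bit 4: 1 × 2^4 = 16
Bit 5: 1 × 2^5 = 32
Bit 6: 1 × 2^6 = 64
Bit 9: 1 × 2^9 = 512
Bit 11: 1 × 2^11 = 2048
Bit 13: 1 × 2^13 = 8192
Sum = 2 + 4 + 8 + 16 + 32 + 64 + 512 + 2048 + 8192
= 10878


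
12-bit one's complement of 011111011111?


Original: 011111011111
Invert all bits:
  bit 0: 0 → 1
  bit 1: 1 → 0
  bit 2: 1 → 0
  bit 3: 1 → 0
  bit 4: 1 → 0
  bit 5: 1 → 0
  bit 6: 0 → 1
  bit 7: 1 → 0
  bit 8: 1 → 0
  bit 9: 1 → 0
  bit 10: 1 → 0
  bit 11: 1 → 0
= 100000100000


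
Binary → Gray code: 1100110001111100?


Binary: 1100110001111100
Gray code: G = B XOR (B >> 1)
B >> 1 = 0110011000111110
1100110001111100 XOR 0110011000111110:
  1 XOR 0 = 1
  1 XOR 1 = 0
  0 XOR 1 = 1
  0 XOR 0 = 0
  1 XOR 0 = 1
  1 XOR 1 = 0
  0 XOR 1 = 1
  0 XOR 0 = 0
  0 XOR 0 = 0
  1 XOR 0 = 1
  1 XOR 1 = 0
  1 XOR 1 = 0
  1 XOR 1 = 0
  1 XOR 1 = 0
  0 XOR 1 = 1
  0 XOR 0 = 0
= 1010101001000010


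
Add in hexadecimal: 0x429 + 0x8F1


Align and add column by column (LSB to MSB, each column mod 16 with carry):
  0429
+ 08F1
  ----
  col 0: 9(9) + 1(1) + 0 (carry in) = 10 → A(10), carry out 0
  col 1: 2(2) + F(15) + 0 (carry in) = 17 → 1(1), carry out 1
  col 2: 4(4) + 8(8) + 1 (carry in) = 13 → D(13), carry out 0
  col 3: 0(0) + 0(0) + 0 (carry in) = 0 → 0(0), carry out 0
Reading digits MSB→LSB: 0D1A
Strip leading zeros: D1A
= 0xD1A


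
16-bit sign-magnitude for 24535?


Sign bit: 0 (positive)
Magnitude: 24535 = 101111111010111
= 0101111111010111


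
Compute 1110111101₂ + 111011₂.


Align and add column by column (LSB to MSB, carry propagating):
  01110111101
+ 00000111011
  -----------
  col 0: 1 + 1 + 0 (carry in) = 2 → bit 0, carry out 1
  col 1: 0 + 1 + 1 (carry in) = 2 → bit 0, carry out 1
  col 2: 1 + 0 + 1 (carry in) = 2 → bit 0, carry out 1
  col 3: 1 + 1 + 1 (carry in) = 3 → bit 1, carry out 1
  col 4: 1 + 1 + 1 (carry in) = 3 → bit 1, carry out 1
  col 5: 1 + 1 + 1 (carry in) = 3 → bit 1, carry out 1
  col 6: 0 + 0 + 1 (carry in) = 1 → bit 1, carry out 0
  col 7: 1 + 0 + 0 (carry in) = 1 → bit 1, carry out 0
  col 8: 1 + 0 + 0 (carry in) = 1 → bit 1, carry out 0
  col 9: 1 + 0 + 0 (carry in) = 1 → bit 1, carry out 0
  col 10: 0 + 0 + 0 (carry in) = 0 → bit 0, carry out 0
Reading bits MSB→LSB: 01111111000
Strip leading zeros: 1111111000
= 1111111000


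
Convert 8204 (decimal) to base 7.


Divide by 7 repeatedly:
8204 ÷ 7 = 1172 remainder 0
1172 ÷ 7 = 167 remainder 3
167 ÷ 7 = 23 remainder 6
23 ÷ 7 = 3 remainder 2
3 ÷ 7 = 0 remainder 3
Reading remainders bottom-up:
= 32630


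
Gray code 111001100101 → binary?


Gray code: 111001100101
MSB stays the same: 1
Each subsequent bit = prev_binary XOR current_gray:
  B[1] = 1 XOR 1 = 0
  B[2] = 0 XOR 1 = 1
  B[3] = 1 XOR 0 = 1
  B[4] = 1 XOR 0 = 1
  B[5] = 1 XOR 1 = 0
  B[6] = 0 XOR 1 = 1
  B[7] = 1 XOR 0 = 1
  B[8] = 1 XOR 0 = 1
  B[9] = 1 XOR 1 = 0
  B[10] = 0 XOR 0 = 0
  B[11] = 0 XOR 1 = 1
= 101110111001 (3001 decimal)


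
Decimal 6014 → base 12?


Divide by 12 repeatedly:
6014 ÷ 12 = 501 remainder 2
501 ÷ 12 = 41 remainder 9
41 ÷ 12 = 3 remainder 5
3 ÷ 12 = 0 remainder 3
Reading remainders bottom-up:
= 3592


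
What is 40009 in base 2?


Divide by 2 repeatedly:
40009 ÷ 2 = 20004 remainder 1
20004 ÷ 2 = 10002 remainder 0
10002 ÷ 2 = 5001 remainder 0
5001 ÷ 2 = 2500 remainder 1
2500 ÷ 2 = 1250 remainder 0
1250 ÷ 2 = 625 remainder 0
625 ÷ 2 = 312 remainder 1
312 ÷ 2 = 156 remainder 0
156 ÷ 2 = 78 remainder 0
78 ÷ 2 = 39 remainder 0
39 ÷ 2 = 19 remainder 1
19 ÷ 2 = 9 remainder 1
9 ÷ 2 = 4 remainder 1
4 ÷ 2 = 2 remainder 0
2 ÷ 2 = 1 remainder 0
1 ÷ 2 = 0 remainder 1
Reading remainders bottom-up:
= 1001110001001001


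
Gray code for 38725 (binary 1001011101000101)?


Binary: 1001011101000101
Gray code: G = B XOR (B >> 1)
B >> 1 = 0100101110100010
1001011101000101 XOR 0100101110100010:
  1 XOR 0 = 1
  0 XOR 1 = 1
  0 XOR 0 = 0
  1 XOR 0 = 1
  0 XOR 1 = 1
  1 XOR 0 = 1
  1 XOR 1 = 0
  1 XOR 1 = 0
  0 XOR 1 = 1
  1 XOR 0 = 1
  0 XOR 1 = 1
  0 XOR 0 = 0
  0 XOR 0 = 0
  1 XOR 0 = 1
  0 XOR 1 = 1
  1 XOR 0 = 1
= 1101110011100111


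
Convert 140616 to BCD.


Each digit → 4-bit binary:
  1 → 0001
  4 → 0100
  0 → 0000
  6 → 0110
  1 → 0001
  6 → 0110
= 0001 0100 0000 0110 0001 0110


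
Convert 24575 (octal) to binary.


Each octal digit → 3 binary bits:
  2 = 010
  4 = 100
  5 = 101
  7 = 111
  5 = 101
Concatenate: 010 100 101 111 101
= 010100101111101


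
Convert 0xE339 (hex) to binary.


Each hex digit → 4 binary bits:
  E = 1110
  3 = 0011
  3 = 0011
  9 = 1001
Concatenate: 1110 0011 0011 1001
= 1110001100111001


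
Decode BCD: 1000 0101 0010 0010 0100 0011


Each 4-bit group → digit:
  1000 → 8
  0101 → 5
  0010 → 2
  0010 → 2
  0100 → 4
  0011 → 3
= 852243


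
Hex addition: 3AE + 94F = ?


Align and add column by column (LSB to MSB, each column mod 16 with carry):
  03AE
+ 094F
  ----
  col 0: E(14) + F(15) + 0 (carry in) = 29 → D(13), carry out 1
  col 1: A(10) + 4(4) + 1 (carry in) = 15 → F(15), carry out 0
  col 2: 3(3) + 9(9) + 0 (carry in) = 12 → C(12), carry out 0
  col 3: 0(0) + 0(0) + 0 (carry in) = 0 → 0(0), carry out 0
Reading digits MSB→LSB: 0CFD
Strip leading zeros: CFD
= 0xCFD


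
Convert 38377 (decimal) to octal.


Divide by 8 repeatedly:
38377 ÷ 8 = 4797 remainder 1
4797 ÷ 8 = 599 remainder 5
599 ÷ 8 = 74 remainder 7
74 ÷ 8 = 9 remainder 2
9 ÷ 8 = 1 remainder 1
1 ÷ 8 = 0 remainder 1
Reading remainders bottom-up:
= 0o112751


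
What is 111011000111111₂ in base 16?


Group into 4-bit nibbles: 0111011000111111
  0111 = 7
  0110 = 6
  0011 = 3
  1111 = F
= 0x763F


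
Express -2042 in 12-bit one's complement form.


Original: 011111111010
Invert all bits:
  bit 0: 0 → 1
  bit 1: 1 → 0
  bit 2: 1 → 0
  bit 3: 1 → 0
  bit 4: 1 → 0
  bit 5: 1 → 0
  bit 6: 1 → 0
  bit 7: 1 → 0
  bit 8: 1 → 0
  bit 9: 0 → 1
  bit 10: 1 → 0
  bit 11: 0 → 1
= 100000000101


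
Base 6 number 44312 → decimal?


Positional values (base 6):
  2 × 6^0 = 2 × 1 = 2
  1 × 6^1 = 1 × 6 = 6
  3 × 6^2 = 3 × 36 = 108
  4 × 6^3 = 4 × 216 = 864
  4 × 6^4 = 4 × 1296 = 5184
Sum = 2 + 6 + 108 + 864 + 5184
= 6164


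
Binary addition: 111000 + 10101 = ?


Align and add column by column (LSB to MSB, carry propagating):
  0111000
+ 0010101
  -------
  col 0: 0 + 1 + 0 (carry in) = 1 → bit 1, carry out 0
  col 1: 0 + 0 + 0 (carry in) = 0 → bit 0, carry out 0
  col 2: 0 + 1 + 0 (carry in) = 1 → bit 1, carry out 0
  col 3: 1 + 0 + 0 (carry in) = 1 → bit 1, carry out 0
  col 4: 1 + 1 + 0 (carry in) = 2 → bit 0, carry out 1
  col 5: 1 + 0 + 1 (carry in) = 2 → bit 0, carry out 1
  col 6: 0 + 0 + 1 (carry in) = 1 → bit 1, carry out 0
Reading bits MSB→LSB: 1001101
Strip leading zeros: 1001101
= 1001101


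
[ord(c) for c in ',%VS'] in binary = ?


String: ',%VS'  (4 characters)
Per-character ASCII lookup:
  ',': special character: ',' = 44 → 101100
  '%': special character: '%' = 37 → 100101
  'V': uppercase starts at 65: 'V' = 65 + 21 = 86 → 1010110
  'S': uppercase starts at 65: 'S' = 65 + 18 = 83 → 1010011
= 101100 100101 1010110 1010011


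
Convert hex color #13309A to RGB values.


Hex: #13309A
R = 13₁₆ = 19
G = 30₁₆ = 48
B = 9A₁₆ = 154
= RGB(19, 48, 154)


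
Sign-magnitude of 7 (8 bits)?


Sign bit: 0 (positive)
Magnitude: 7 = 0000111
= 00000111


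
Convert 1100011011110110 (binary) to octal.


Group into 3-bit groups: 001100011011110110
  001 = 1
  100 = 4
  011 = 3
  011 = 3
  110 = 6
  110 = 6
= 0o143366


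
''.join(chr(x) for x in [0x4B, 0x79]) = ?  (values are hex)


Codes (hex): 0x4B 0x79
Per-code ASCII lookup:
  0x4B = 75  (range 65-90: uppercase, 75 - 65 = 10) → 'K'
  0x79 = 121  (range 97-122: lowercase, 121 - 97 = 24) → 'y'
= 'Ky'


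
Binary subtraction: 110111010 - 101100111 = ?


Align and subtract column by column (LSB to MSB, borrowing when needed):
  110111010
- 101100111
  ---------
  col 0: (0 - 0 borrow-in) - 1 → borrow from next column: (0+2) - 1 = 1, borrow out 1
  col 1: (1 - 1 borrow-in) - 1 → borrow from next column: (0+2) - 1 = 1, borrow out 1
  col 2: (0 - 1 borrow-in) - 1 → borrow from next column: (-1+2) - 1 = 0, borrow out 1
  col 3: (1 - 1 borrow-in) - 0 → 0 - 0 = 0, borrow out 0
  col 4: (1 - 0 borrow-in) - 0 → 1 - 0 = 1, borrow out 0
  col 5: (1 - 0 borrow-in) - 1 → 1 - 1 = 0, borrow out 0
  col 6: (0 - 0 borrow-in) - 1 → borrow from next column: (0+2) - 1 = 1, borrow out 1
  col 7: (1 - 1 borrow-in) - 0 → 0 - 0 = 0, borrow out 0
  col 8: (1 - 0 borrow-in) - 1 → 1 - 1 = 0, borrow out 0
Reading bits MSB→LSB: 001010011
Strip leading zeros: 1010011
= 1010011


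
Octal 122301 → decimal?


Positional values:
Position 0: 1 × 8^0 = 1
Position 1: 0 × 8^1 = 0
Position 2: 3 × 8^2 = 192
Position 3: 2 × 8^3 = 1024
Position 4: 2 × 8^4 = 8192
Position 5: 1 × 8^5 = 32768
Sum = 1 + 0 + 192 + 1024 + 8192 + 32768
= 42177


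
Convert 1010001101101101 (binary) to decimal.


Positional values:
Bit 0: 1 × 2^0 = 1
Bit 2: 1 × 2^2 = 4
Bit 3: 1 × 2^3 = 8
Bit 5: 1 × 2^5 = 32
Bit 6: 1 × 2^6 = 64
Bit 8: 1 × 2^8 = 256
Bit 9: 1 × 2^9 = 512
Bit 13: 1 × 2^13 = 8192
Bit 15: 1 × 2^15 = 32768
Sum = 1 + 4 + 8 + 32 + 64 + 256 + 512 + 8192 + 32768
= 41837


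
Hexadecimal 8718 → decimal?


Positional values:
Position 0: 8 × 16^0 = 8 × 1 = 8
Position 1: 1 × 16^1 = 1 × 16 = 16
Position 2: 7 × 16^2 = 7 × 256 = 1792
Position 3: 8 × 16^3 = 8 × 4096 = 32768
Sum = 8 + 16 + 1792 + 32768
= 34584


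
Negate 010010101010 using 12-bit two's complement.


Original: 010010101010
Step 1 - Invert all bits: 101101010101
Step 2 - Add 1: 101101010101 + 1
= 101101010110 (represents -1194)


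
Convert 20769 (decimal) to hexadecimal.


Divide by 16 repeatedly:
20769 ÷ 16 = 1298 remainder 1 (1)
1298 ÷ 16 = 81 remainder 2 (2)
81 ÷ 16 = 5 remainder 1 (1)
5 ÷ 16 = 0 remainder 5 (5)
Reading remainders bottom-up:
= 0x5121


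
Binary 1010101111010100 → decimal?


Positional values:
Bit 2: 1 × 2^2 = 4
Bit 4: 1 × 2^4 = 16
Bit 6: 1 × 2^6 = 64
Bit 7: 1 × 2^7 = 128
Bit 8: 1 × 2^8 = 256
Bit 9: 1 × 2^9 = 512
Bit 11: 1 × 2^11 = 2048
Bit 13: 1 × 2^13 = 8192
Bit 15: 1 × 2^15 = 32768
Sum = 4 + 16 + 64 + 128 + 256 + 512 + 2048 + 8192 + 32768
= 43988


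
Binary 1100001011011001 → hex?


Group into 4-bit nibbles: 1100001011011001
  1100 = C
  0010 = 2
  1101 = D
  1001 = 9
= 0xC2D9


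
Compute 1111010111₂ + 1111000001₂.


Align and add column by column (LSB to MSB, carry propagating):
  01111010111
+ 01111000001
  -----------
  col 0: 1 + 1 + 0 (carry in) = 2 → bit 0, carry out 1
  col 1: 1 + 0 + 1 (carry in) = 2 → bit 0, carry out 1
  col 2: 1 + 0 + 1 (carry in) = 2 → bit 0, carry out 1
  col 3: 0 + 0 + 1 (carry in) = 1 → bit 1, carry out 0
  col 4: 1 + 0 + 0 (carry in) = 1 → bit 1, carry out 0
  col 5: 0 + 0 + 0 (carry in) = 0 → bit 0, carry out 0
  col 6: 1 + 1 + 0 (carry in) = 2 → bit 0, carry out 1
  col 7: 1 + 1 + 1 (carry in) = 3 → bit 1, carry out 1
  col 8: 1 + 1 + 1 (carry in) = 3 → bit 1, carry out 1
  col 9: 1 + 1 + 1 (carry in) = 3 → bit 1, carry out 1
  col 10: 0 + 0 + 1 (carry in) = 1 → bit 1, carry out 0
Reading bits MSB→LSB: 11110011000
Strip leading zeros: 11110011000
= 11110011000


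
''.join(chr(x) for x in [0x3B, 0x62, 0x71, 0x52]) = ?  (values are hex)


Codes (hex): 0x3B 0x62 0x71 0x52
Per-code ASCII lookup:
  0x3B = 59  (special character) → ';'
  0x62 = 98  (range 97-122: lowercase, 98 - 97 = 1) → 'b'
  0x71 = 113  (range 97-122: lowercase, 113 - 97 = 16) → 'q'
  0x52 = 82  (range 65-90: uppercase, 82 - 65 = 17) → 'R'
= ';bqR'


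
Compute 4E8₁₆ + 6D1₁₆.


Align and add column by column (LSB to MSB, each column mod 16 with carry):
  04E8
+ 06D1
  ----
  col 0: 8(8) + 1(1) + 0 (carry in) = 9 → 9(9), carry out 0
  col 1: E(14) + D(13) + 0 (carry in) = 27 → B(11), carry out 1
  col 2: 4(4) + 6(6) + 1 (carry in) = 11 → B(11), carry out 0
  col 3: 0(0) + 0(0) + 0 (carry in) = 0 → 0(0), carry out 0
Reading digits MSB→LSB: 0BB9
Strip leading zeros: BB9
= 0xBB9


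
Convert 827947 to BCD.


Each digit → 4-bit binary:
  8 → 1000
  2 → 0010
  7 → 0111
  9 → 1001
  4 → 0100
  7 → 0111
= 1000 0010 0111 1001 0100 0111


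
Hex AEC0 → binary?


Each hex digit → 4 binary bits:
  A = 1010
  E = 1110
  C = 1100
  0 = 0000
Concatenate: 1010 1110 1100 0000
= 1010111011000000


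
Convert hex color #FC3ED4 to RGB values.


Hex: #FC3ED4
R = FC₁₆ = 252
G = 3E₁₆ = 62
B = D4₁₆ = 212
= RGB(252, 62, 212)


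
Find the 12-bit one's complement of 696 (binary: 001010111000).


Original: 001010111000
Invert all bits:
  bit 0: 0 → 1
  bit 1: 0 → 1
  bit 2: 1 → 0
  bit 3: 0 → 1
  bit 4: 1 → 0
  bit 5: 0 → 1
  bit 6: 1 → 0
  bit 7: 1 → 0
  bit 8: 1 → 0
  bit 9: 0 → 1
  bit 10: 0 → 1
  bit 11: 0 → 1
= 110101000111


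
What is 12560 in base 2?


Divide by 2 repeatedly:
12560 ÷ 2 = 6280 remainder 0
6280 ÷ 2 = 3140 remainder 0
3140 ÷ 2 = 1570 remainder 0
1570 ÷ 2 = 785 remainder 0
785 ÷ 2 = 392 remainder 1
392 ÷ 2 = 196 remainder 0
196 ÷ 2 = 98 remainder 0
98 ÷ 2 = 49 remainder 0
49 ÷ 2 = 24 remainder 1
24 ÷ 2 = 12 remainder 0
12 ÷ 2 = 6 remainder 0
6 ÷ 2 = 3 remainder 0
3 ÷ 2 = 1 remainder 1
1 ÷ 2 = 0 remainder 1
Reading remainders bottom-up:
= 11000100010000


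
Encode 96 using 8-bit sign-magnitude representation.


Sign bit: 0 (positive)
Magnitude: 96 = 1100000
= 01100000


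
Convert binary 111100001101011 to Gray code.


Binary: 111100001101011
Gray code: G = B XOR (B >> 1)
B >> 1 = 011110000110101
111100001101011 XOR 011110000110101:
  1 XOR 0 = 1
  1 XOR 1 = 0
  1 XOR 1 = 0
  1 XOR 1 = 0
  0 XOR 1 = 1
  0 XOR 0 = 0
  0 XOR 0 = 0
  0 XOR 0 = 0
  1 XOR 0 = 1
  1 XOR 1 = 0
  0 XOR 1 = 1
  1 XOR 0 = 1
  0 XOR 1 = 1
  1 XOR 0 = 1
  1 XOR 1 = 0
= 100010001011110


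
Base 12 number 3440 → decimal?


Positional values (base 12):
  0 × 12^0 = 0 × 1 = 0
  4 × 12^1 = 4 × 12 = 48
  4 × 12^2 = 4 × 144 = 576
  3 × 12^3 = 3 × 1728 = 5184
Sum = 0 + 48 + 576 + 5184
= 5808


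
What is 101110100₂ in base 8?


Group into 3-bit groups: 101110100
  101 = 5
  110 = 6
  100 = 4
= 0o564


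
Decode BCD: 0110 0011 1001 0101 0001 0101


Each 4-bit group → digit:
  0110 → 6
  0011 → 3
  1001 → 9
  0101 → 5
  0001 → 1
  0101 → 5
= 639515


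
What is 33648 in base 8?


Divide by 8 repeatedly:
33648 ÷ 8 = 4206 remainder 0
4206 ÷ 8 = 525 remainder 6
525 ÷ 8 = 65 remainder 5
65 ÷ 8 = 8 remainder 1
8 ÷ 8 = 1 remainder 0
1 ÷ 8 = 0 remainder 1
Reading remainders bottom-up:
= 0o101560


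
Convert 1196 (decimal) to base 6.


Divide by 6 repeatedly:
1196 ÷ 6 = 199 remainder 2
199 ÷ 6 = 33 remainder 1
33 ÷ 6 = 5 remainder 3
5 ÷ 6 = 0 remainder 5
Reading remainders bottom-up:
= 5312


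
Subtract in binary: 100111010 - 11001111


Align and subtract column by column (LSB to MSB, borrowing when needed):
  100111010
- 011001111
  ---------
  col 0: (0 - 0 borrow-in) - 1 → borrow from next column: (0+2) - 1 = 1, borrow out 1
  col 1: (1 - 1 borrow-in) - 1 → borrow from next column: (0+2) - 1 = 1, borrow out 1
  col 2: (0 - 1 borrow-in) - 1 → borrow from next column: (-1+2) - 1 = 0, borrow out 1
  col 3: (1 - 1 borrow-in) - 1 → borrow from next column: (0+2) - 1 = 1, borrow out 1
  col 4: (1 - 1 borrow-in) - 0 → 0 - 0 = 0, borrow out 0
  col 5: (1 - 0 borrow-in) - 0 → 1 - 0 = 1, borrow out 0
  col 6: (0 - 0 borrow-in) - 1 → borrow from next column: (0+2) - 1 = 1, borrow out 1
  col 7: (0 - 1 borrow-in) - 1 → borrow from next column: (-1+2) - 1 = 0, borrow out 1
  col 8: (1 - 1 borrow-in) - 0 → 0 - 0 = 0, borrow out 0
Reading bits MSB→LSB: 001101011
Strip leading zeros: 1101011
= 1101011


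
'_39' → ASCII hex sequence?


String: '_39'  (3 characters)
Per-character ASCII lookup:
  '_': special character: '_' = 95 → 0x5F
  '3': digits start at 48: '3' = 48 + 3 = 51 → 0x33
  '9': digits start at 48: '9' = 48 + 9 = 57 → 0x39
= 0x5F 0x33 0x39


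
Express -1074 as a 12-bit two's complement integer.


Original: 010000110010
Step 1 - Invert all bits: 101111001101
Step 2 - Add 1: 101111001101 + 1
= 101111001110 (represents -1074)


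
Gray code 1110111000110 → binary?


Gray code: 1110111000110
MSB stays the same: 1
Each subsequent bit = prev_binary XOR current_gray:
  B[1] = 1 XOR 1 = 0
  B[2] = 0 XOR 1 = 1
  B[3] = 1 XOR 0 = 1
  B[4] = 1 XOR 1 = 0
  B[5] = 0 XOR 1 = 1
  B[6] = 1 XOR 1 = 0
  B[7] = 0 XOR 0 = 0
  B[8] = 0 XOR 0 = 0
  B[9] = 0 XOR 0 = 0
  B[10] = 0 XOR 1 = 1
  B[11] = 1 XOR 1 = 0
  B[12] = 0 XOR 0 = 0
= 1011010000100 (5764 decimal)


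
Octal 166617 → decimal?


Positional values:
Position 0: 7 × 8^0 = 7
Position 1: 1 × 8^1 = 8
Position 2: 6 × 8^2 = 384
Position 3: 6 × 8^3 = 3072
Position 4: 6 × 8^4 = 24576
Position 5: 1 × 8^5 = 32768
Sum = 7 + 8 + 384 + 3072 + 24576 + 32768
= 60815


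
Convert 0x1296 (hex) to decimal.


Positional values:
Position 0: 6 × 16^0 = 6 × 1 = 6
Position 1: 9 × 16^1 = 9 × 16 = 144
Position 2: 2 × 16^2 = 2 × 256 = 512
Position 3: 1 × 16^3 = 1 × 4096 = 4096
Sum = 6 + 144 + 512 + 4096
= 4758


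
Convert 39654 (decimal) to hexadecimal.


Divide by 16 repeatedly:
39654 ÷ 16 = 2478 remainder 6 (6)
2478 ÷ 16 = 154 remainder 14 (E)
154 ÷ 16 = 9 remainder 10 (A)
9 ÷ 16 = 0 remainder 9 (9)
Reading remainders bottom-up:
= 0x9AE6


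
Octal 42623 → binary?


Each octal digit → 3 binary bits:
  4 = 100
  2 = 010
  6 = 110
  2 = 010
  3 = 011
Concatenate: 100 010 110 010 011
= 100010110010011


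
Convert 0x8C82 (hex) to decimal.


Positional values:
Position 0: 2 × 16^0 = 2 × 1 = 2
Position 1: 8 × 16^1 = 8 × 16 = 128
Position 2: C × 16^2 = 12 × 256 = 3072
Position 3: 8 × 16^3 = 8 × 4096 = 32768
Sum = 2 + 128 + 3072 + 32768
= 35970


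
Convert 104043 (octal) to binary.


Each octal digit → 3 binary bits:
  1 = 001
  0 = 000
  4 = 100
  0 = 000
  4 = 100
  3 = 011
Concatenate: 001 000 100 000 100 011
= 001000100000100011


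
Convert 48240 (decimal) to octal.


Divide by 8 repeatedly:
48240 ÷ 8 = 6030 remainder 0
6030 ÷ 8 = 753 remainder 6
753 ÷ 8 = 94 remainder 1
94 ÷ 8 = 11 remainder 6
11 ÷ 8 = 1 remainder 3
1 ÷ 8 = 0 remainder 1
Reading remainders bottom-up:
= 0o136160


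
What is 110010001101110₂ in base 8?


Group into 3-bit groups: 110010001101110
  110 = 6
  010 = 2
  001 = 1
  101 = 5
  110 = 6
= 0o62156


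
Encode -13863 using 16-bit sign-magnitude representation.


Sign bit: 1 (negative)
Magnitude: 13863 = 011011000100111
= 1011011000100111


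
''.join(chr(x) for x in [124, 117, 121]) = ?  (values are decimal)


Codes (decimal): 124 117 121
Per-code ASCII lookup:
  124  (special character) → '|'
  117  (range 97-122: lowercase, 117 - 97 = 20) → 'u'
  121  (range 97-122: lowercase, 121 - 97 = 24) → 'y'
= '|uy'


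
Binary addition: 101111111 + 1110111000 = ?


Align and add column by column (LSB to MSB, carry propagating):
  00101111111
+ 01110111000
  -----------
  col 0: 1 + 0 + 0 (carry in) = 1 → bit 1, carry out 0
  col 1: 1 + 0 + 0 (carry in) = 1 → bit 1, carry out 0
  col 2: 1 + 0 + 0 (carry in) = 1 → bit 1, carry out 0
  col 3: 1 + 1 + 0 (carry in) = 2 → bit 0, carry out 1
  col 4: 1 + 1 + 1 (carry in) = 3 → bit 1, carry out 1
  col 5: 1 + 1 + 1 (carry in) = 3 → bit 1, carry out 1
  col 6: 1 + 0 + 1 (carry in) = 2 → bit 0, carry out 1
  col 7: 0 + 1 + 1 (carry in) = 2 → bit 0, carry out 1
  col 8: 1 + 1 + 1 (carry in) = 3 → bit 1, carry out 1
  col 9: 0 + 1 + 1 (carry in) = 2 → bit 0, carry out 1
  col 10: 0 + 0 + 1 (carry in) = 1 → bit 1, carry out 0
Reading bits MSB→LSB: 10100110111
Strip leading zeros: 10100110111
= 10100110111


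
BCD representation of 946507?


Each digit → 4-bit binary:
  9 → 1001
  4 → 0100
  6 → 0110
  5 → 0101
  0 → 0000
  7 → 0111
= 1001 0100 0110 0101 0000 0111


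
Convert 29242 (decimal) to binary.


Divide by 2 repeatedly:
29242 ÷ 2 = 14621 remainder 0
14621 ÷ 2 = 7310 remainder 1
7310 ÷ 2 = 3655 remainder 0
3655 ÷ 2 = 1827 remainder 1
1827 ÷ 2 = 913 remainder 1
913 ÷ 2 = 456 remainder 1
456 ÷ 2 = 228 remainder 0
228 ÷ 2 = 114 remainder 0
114 ÷ 2 = 57 remainder 0
57 ÷ 2 = 28 remainder 1
28 ÷ 2 = 14 remainder 0
14 ÷ 2 = 7 remainder 0
7 ÷ 2 = 3 remainder 1
3 ÷ 2 = 1 remainder 1
1 ÷ 2 = 0 remainder 1
Reading remainders bottom-up:
= 111001000111010


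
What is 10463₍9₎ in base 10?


Positional values (base 9):
  3 × 9^0 = 3 × 1 = 3
  6 × 9^1 = 6 × 9 = 54
  4 × 9^2 = 4 × 81 = 324
  0 × 9^3 = 0 × 729 = 0
  1 × 9^4 = 1 × 6561 = 6561
Sum = 3 + 54 + 324 + 0 + 6561
= 6942


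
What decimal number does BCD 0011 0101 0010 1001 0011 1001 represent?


Each 4-bit group → digit:
  0011 → 3
  0101 → 5
  0010 → 2
  1001 → 9
  0011 → 3
  1001 → 9
= 352939


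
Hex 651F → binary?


Each hex digit → 4 binary bits:
  6 = 0110
  5 = 0101
  1 = 0001
  F = 1111
Concatenate: 0110 0101 0001 1111
= 0110010100011111


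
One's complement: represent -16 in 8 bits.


Original: 00010000
Invert all bits:
  bit 0: 0 → 1
  bit 1: 0 → 1
  bit 2: 0 → 1
  bit 3: 1 → 0
  bit 4: 0 → 1
  bit 5: 0 → 1
  bit 6: 0 → 1
  bit 7: 0 → 1
= 11101111


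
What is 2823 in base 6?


Divide by 6 repeatedly:
2823 ÷ 6 = 470 remainder 3
470 ÷ 6 = 78 remainder 2
78 ÷ 6 = 13 remainder 0
13 ÷ 6 = 2 remainder 1
2 ÷ 6 = 0 remainder 2
Reading remainders bottom-up:
= 21023


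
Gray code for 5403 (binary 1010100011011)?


Binary: 1010100011011
Gray code: G = B XOR (B >> 1)
B >> 1 = 0101010001101
1010100011011 XOR 0101010001101:
  1 XOR 0 = 1
  0 XOR 1 = 1
  1 XOR 0 = 1
  0 XOR 1 = 1
  1 XOR 0 = 1
  0 XOR 1 = 1
  0 XOR 0 = 0
  0 XOR 0 = 0
  1 XOR 0 = 1
  1 XOR 1 = 0
  0 XOR 1 = 1
  1 XOR 0 = 1
  1 XOR 1 = 0
= 1111110010110


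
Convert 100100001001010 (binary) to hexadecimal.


Group into 4-bit nibbles: 0100100001001010
  0100 = 4
  1000 = 8
  0100 = 4
  1010 = A
= 0x484A


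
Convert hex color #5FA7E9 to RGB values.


Hex: #5FA7E9
R = 5F₁₆ = 95
G = A7₁₆ = 167
B = E9₁₆ = 233
= RGB(95, 167, 233)


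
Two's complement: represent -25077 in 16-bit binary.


Original: 0110000111110101
Step 1 - Invert all bits: 1001111000001010
Step 2 - Add 1: 1001111000001010 + 1
= 1001111000001011 (represents -25077)


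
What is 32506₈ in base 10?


Positional values:
Position 0: 6 × 8^0 = 6
Position 1: 0 × 8^1 = 0
Position 2: 5 × 8^2 = 320
Position 3: 2 × 8^3 = 1024
Position 4: 3 × 8^4 = 12288
Sum = 6 + 0 + 320 + 1024 + 12288
= 13638


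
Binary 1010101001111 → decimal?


Positional values:
Bit 0: 1 × 2^0 = 1
Bit 1: 1 × 2^1 = 2
Bit 2: 1 × 2^2 = 4
Bit 3: 1 × 2^3 = 8
Bit 6: 1 × 2^6 = 64
Bit 8: 1 × 2^8 = 256
Bit 10: 1 × 2^10 = 1024
Bit 12: 1 × 2^12 = 4096
Sum = 1 + 2 + 4 + 8 + 64 + 256 + 1024 + 4096
= 5455


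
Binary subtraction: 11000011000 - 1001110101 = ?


Align and subtract column by column (LSB to MSB, borrowing when needed):
  11000011000
- 01001110101
  -----------
  col 0: (0 - 0 borrow-in) - 1 → borrow from next column: (0+2) - 1 = 1, borrow out 1
  col 1: (0 - 1 borrow-in) - 0 → borrow from next column: (-1+2) - 0 = 1, borrow out 1
  col 2: (0 - 1 borrow-in) - 1 → borrow from next column: (-1+2) - 1 = 0, borrow out 1
  col 3: (1 - 1 borrow-in) - 0 → 0 - 0 = 0, borrow out 0
  col 4: (1 - 0 borrow-in) - 1 → 1 - 1 = 0, borrow out 0
  col 5: (0 - 0 borrow-in) - 1 → borrow from next column: (0+2) - 1 = 1, borrow out 1
  col 6: (0 - 1 borrow-in) - 1 → borrow from next column: (-1+2) - 1 = 0, borrow out 1
  col 7: (0 - 1 borrow-in) - 0 → borrow from next column: (-1+2) - 0 = 1, borrow out 1
  col 8: (0 - 1 borrow-in) - 0 → borrow from next column: (-1+2) - 0 = 1, borrow out 1
  col 9: (1 - 1 borrow-in) - 1 → borrow from next column: (0+2) - 1 = 1, borrow out 1
  col 10: (1 - 1 borrow-in) - 0 → 0 - 0 = 0, borrow out 0
Reading bits MSB→LSB: 01110100011
Strip leading zeros: 1110100011
= 1110100011


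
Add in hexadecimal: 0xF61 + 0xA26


Align and add column by column (LSB to MSB, each column mod 16 with carry):
  0F61
+ 0A26
  ----
  col 0: 1(1) + 6(6) + 0 (carry in) = 7 → 7(7), carry out 0
  col 1: 6(6) + 2(2) + 0 (carry in) = 8 → 8(8), carry out 0
  col 2: F(15) + A(10) + 0 (carry in) = 25 → 9(9), carry out 1
  col 3: 0(0) + 0(0) + 1 (carry in) = 1 → 1(1), carry out 0
Reading digits MSB→LSB: 1987
Strip leading zeros: 1987
= 0x1987


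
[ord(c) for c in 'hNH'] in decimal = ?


String: 'hNH'  (3 characters)
Per-character ASCII lookup:
  'h': lowercase starts at 97: 'h' = 97 + 7 = 104
  'N': uppercase starts at 65: 'N' = 65 + 13 = 78
  'H': uppercase starts at 65: 'H' = 65 + 7 = 72
= 104 78 72


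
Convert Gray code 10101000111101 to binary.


Gray code: 10101000111101
MSB stays the same: 1
Each subsequent bit = prev_binary XOR current_gray:
  B[1] = 1 XOR 0 = 1
  B[2] = 1 XOR 1 = 0
  B[3] = 0 XOR 0 = 0
  B[4] = 0 XOR 1 = 1
  B[5] = 1 XOR 0 = 1
  B[6] = 1 XOR 0 = 1
  B[7] = 1 XOR 0 = 1
  B[8] = 1 XOR 1 = 0
  B[9] = 0 XOR 1 = 1
  B[10] = 1 XOR 1 = 0
  B[11] = 0 XOR 1 = 1
  B[12] = 1 XOR 0 = 1
  B[13] = 1 XOR 1 = 0
= 11001111010110 (13270 decimal)


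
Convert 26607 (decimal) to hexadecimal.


Divide by 16 repeatedly:
26607 ÷ 16 = 1662 remainder 15 (F)
1662 ÷ 16 = 103 remainder 14 (E)
103 ÷ 16 = 6 remainder 7 (7)
6 ÷ 16 = 0 remainder 6 (6)
Reading remainders bottom-up:
= 0x67EF


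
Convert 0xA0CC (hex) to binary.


Each hex digit → 4 binary bits:
  A = 1010
  0 = 0000
  C = 1100
  C = 1100
Concatenate: 1010 0000 1100 1100
= 1010000011001100


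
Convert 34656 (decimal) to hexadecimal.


Divide by 16 repeatedly:
34656 ÷ 16 = 2166 remainder 0 (0)
2166 ÷ 16 = 135 remainder 6 (6)
135 ÷ 16 = 8 remainder 7 (7)
8 ÷ 16 = 0 remainder 8 (8)
Reading remainders bottom-up:
= 0x8760


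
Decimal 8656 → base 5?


Divide by 5 repeatedly:
8656 ÷ 5 = 1731 remainder 1
1731 ÷ 5 = 346 remainder 1
346 ÷ 5 = 69 remainder 1
69 ÷ 5 = 13 remainder 4
13 ÷ 5 = 2 remainder 3
2 ÷ 5 = 0 remainder 2
Reading remainders bottom-up:
= 234111


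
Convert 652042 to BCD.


Each digit → 4-bit binary:
  6 → 0110
  5 → 0101
  2 → 0010
  0 → 0000
  4 → 0100
  2 → 0010
= 0110 0101 0010 0000 0100 0010


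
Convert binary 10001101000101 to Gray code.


Binary: 10001101000101
Gray code: G = B XOR (B >> 1)
B >> 1 = 01000110100010
10001101000101 XOR 01000110100010:
  1 XOR 0 = 1
  0 XOR 1 = 1
  0 XOR 0 = 0
  0 XOR 0 = 0
  1 XOR 0 = 1
  1 XOR 1 = 0
  0 XOR 1 = 1
  1 XOR 0 = 1
  0 XOR 1 = 1
  0 XOR 0 = 0
  0 XOR 0 = 0
  1 XOR 0 = 1
  0 XOR 1 = 1
  1 XOR 0 = 1
= 11001011100111


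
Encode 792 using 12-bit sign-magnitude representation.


Sign bit: 0 (positive)
Magnitude: 792 = 01100011000
= 001100011000


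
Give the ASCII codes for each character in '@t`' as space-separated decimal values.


String: '@t`'  (3 characters)
Per-character ASCII lookup:
  '@': special character: '@' = 64
  't': lowercase starts at 97: 't' = 97 + 19 = 116
  '`': special character: '`' = 96
= 64 116 96


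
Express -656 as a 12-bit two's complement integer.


Original: 001010010000
Step 1 - Invert all bits: 110101101111
Step 2 - Add 1: 110101101111 + 1
= 110101110000 (represents -656)


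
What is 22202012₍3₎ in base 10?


Positional values (base 3):
  2 × 3^0 = 2 × 1 = 2
  1 × 3^1 = 1 × 3 = 3
  0 × 3^2 = 0 × 9 = 0
  2 × 3^3 = 2 × 27 = 54
  0 × 3^4 = 0 × 81 = 0
  2 × 3^5 = 2 × 243 = 486
  2 × 3^6 = 2 × 729 = 1458
  2 × 3^7 = 2 × 2187 = 4374
Sum = 2 + 3 + 0 + 54 + 0 + 486 + 1458 + 4374
= 6377


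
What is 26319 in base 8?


Divide by 8 repeatedly:
26319 ÷ 8 = 3289 remainder 7
3289 ÷ 8 = 411 remainder 1
411 ÷ 8 = 51 remainder 3
51 ÷ 8 = 6 remainder 3
6 ÷ 8 = 0 remainder 6
Reading remainders bottom-up:
= 0o63317


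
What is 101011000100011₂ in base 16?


Group into 4-bit nibbles: 0101011000100011
  0101 = 5
  0110 = 6
  0010 = 2
  0011 = 3
= 0x5623


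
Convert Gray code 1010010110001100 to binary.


Gray code: 1010010110001100
MSB stays the same: 1
Each subsequent bit = prev_binary XOR current_gray:
  B[1] = 1 XOR 0 = 1
  B[2] = 1 XOR 1 = 0
  B[3] = 0 XOR 0 = 0
  B[4] = 0 XOR 0 = 0
  B[5] = 0 XOR 1 = 1
  B[6] = 1 XOR 0 = 1
  B[7] = 1 XOR 1 = 0
  B[8] = 0 XOR 1 = 1
  B[9] = 1 XOR 0 = 1
  B[10] = 1 XOR 0 = 1
  B[11] = 1 XOR 0 = 1
  B[12] = 1 XOR 1 = 0
  B[13] = 0 XOR 1 = 1
  B[14] = 1 XOR 0 = 1
  B[15] = 1 XOR 0 = 1
= 1100011011110111 (50935 decimal)


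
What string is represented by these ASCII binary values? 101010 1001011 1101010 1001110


Codes (binary): 101010 1001011 1101010 1001110
Per-code ASCII lookup:
  101010 = 42  (special character) → '*'
  1001011 = 75  (range 65-90: uppercase, 75 - 65 = 10) → 'K'
  1101010 = 106  (range 97-122: lowercase, 106 - 97 = 9) → 'j'
  1001110 = 78  (range 65-90: uppercase, 78 - 65 = 13) → 'N'
= '*KjN'


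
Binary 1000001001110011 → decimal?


Positional values:
Bit 0: 1 × 2^0 = 1
Bit 1: 1 × 2^1 = 2
Bit 4: 1 × 2^4 = 16
Bit 5: 1 × 2^5 = 32
Bit 6: 1 × 2^6 = 64
Bit 9: 1 × 2^9 = 512
Bit 15: 1 × 2^15 = 32768
Sum = 1 + 2 + 16 + 32 + 64 + 512 + 32768
= 33395


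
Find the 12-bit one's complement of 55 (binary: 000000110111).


Original: 000000110111
Invert all bits:
  bit 0: 0 → 1
  bit 1: 0 → 1
  bit 2: 0 → 1
  bit 3: 0 → 1
  bit 4: 0 → 1
  bit 5: 0 → 1
  bit 6: 1 → 0
  bit 7: 1 → 0
  bit 8: 0 → 1
  bit 9: 1 → 0
  bit 10: 1 → 0
  bit 11: 1 → 0
= 111111001000


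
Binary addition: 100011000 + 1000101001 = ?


Align and add column by column (LSB to MSB, carry propagating):
  00100011000
+ 01000101001
  -----------
  col 0: 0 + 1 + 0 (carry in) = 1 → bit 1, carry out 0
  col 1: 0 + 0 + 0 (carry in) = 0 → bit 0, carry out 0
  col 2: 0 + 0 + 0 (carry in) = 0 → bit 0, carry out 0
  col 3: 1 + 1 + 0 (carry in) = 2 → bit 0, carry out 1
  col 4: 1 + 0 + 1 (carry in) = 2 → bit 0, carry out 1
  col 5: 0 + 1 + 1 (carry in) = 2 → bit 0, carry out 1
  col 6: 0 + 0 + 1 (carry in) = 1 → bit 1, carry out 0
  col 7: 0 + 0 + 0 (carry in) = 0 → bit 0, carry out 0
  col 8: 1 + 0 + 0 (carry in) = 1 → bit 1, carry out 0
  col 9: 0 + 1 + 0 (carry in) = 1 → bit 1, carry out 0
  col 10: 0 + 0 + 0 (carry in) = 0 → bit 0, carry out 0
Reading bits MSB→LSB: 01101000001
Strip leading zeros: 1101000001
= 1101000001


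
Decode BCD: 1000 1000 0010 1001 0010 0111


Each 4-bit group → digit:
  1000 → 8
  1000 → 8
  0010 → 2
  1001 → 9
  0010 → 2
  0111 → 7
= 882927


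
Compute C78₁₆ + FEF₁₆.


Align and add column by column (LSB to MSB, each column mod 16 with carry):
  0C78
+ 0FEF
  ----
  col 0: 8(8) + F(15) + 0 (carry in) = 23 → 7(7), carry out 1
  col 1: 7(7) + E(14) + 1 (carry in) = 22 → 6(6), carry out 1
  col 2: C(12) + F(15) + 1 (carry in) = 28 → C(12), carry out 1
  col 3: 0(0) + 0(0) + 1 (carry in) = 1 → 1(1), carry out 0
Reading digits MSB→LSB: 1C67
Strip leading zeros: 1C67
= 0x1C67


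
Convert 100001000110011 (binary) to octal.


Group into 3-bit groups: 100001000110011
  100 = 4
  001 = 1
  000 = 0
  110 = 6
  011 = 3
= 0o41063


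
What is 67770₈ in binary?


Each octal digit → 3 binary bits:
  6 = 110
  7 = 111
  7 = 111
  7 = 111
  0 = 000
Concatenate: 110 111 111 111 000
= 110111111111000


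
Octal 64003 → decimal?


Positional values:
Position 0: 3 × 8^0 = 3
Position 1: 0 × 8^1 = 0
Position 2: 0 × 8^2 = 0
Position 3: 4 × 8^3 = 2048
Position 4: 6 × 8^4 = 24576
Sum = 3 + 0 + 0 + 2048 + 24576
= 26627


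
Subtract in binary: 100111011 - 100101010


Align and subtract column by column (LSB to MSB, borrowing when needed):
  100111011
- 100101010
  ---------
  col 0: (1 - 0 borrow-in) - 0 → 1 - 0 = 1, borrow out 0
  col 1: (1 - 0 borrow-in) - 1 → 1 - 1 = 0, borrow out 0
  col 2: (0 - 0 borrow-in) - 0 → 0 - 0 = 0, borrow out 0
  col 3: (1 - 0 borrow-in) - 1 → 1 - 1 = 0, borrow out 0
  col 4: (1 - 0 borrow-in) - 0 → 1 - 0 = 1, borrow out 0
  col 5: (1 - 0 borrow-in) - 1 → 1 - 1 = 0, borrow out 0
  col 6: (0 - 0 borrow-in) - 0 → 0 - 0 = 0, borrow out 0
  col 7: (0 - 0 borrow-in) - 0 → 0 - 0 = 0, borrow out 0
  col 8: (1 - 0 borrow-in) - 1 → 1 - 1 = 0, borrow out 0
Reading bits MSB→LSB: 000010001
Strip leading zeros: 10001
= 10001


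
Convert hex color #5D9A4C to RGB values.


Hex: #5D9A4C
R = 5D₁₆ = 93
G = 9A₁₆ = 154
B = 4C₁₆ = 76
= RGB(93, 154, 76)


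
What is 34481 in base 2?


Divide by 2 repeatedly:
34481 ÷ 2 = 17240 remainder 1
17240 ÷ 2 = 8620 remainder 0
8620 ÷ 2 = 4310 remainder 0
4310 ÷ 2 = 2155 remainder 0
2155 ÷ 2 = 1077 remainder 1
1077 ÷ 2 = 538 remainder 1
538 ÷ 2 = 269 remainder 0
269 ÷ 2 = 134 remainder 1
134 ÷ 2 = 67 remainder 0
67 ÷ 2 = 33 remainder 1
33 ÷ 2 = 16 remainder 1
16 ÷ 2 = 8 remainder 0
8 ÷ 2 = 4 remainder 0
4 ÷ 2 = 2 remainder 0
2 ÷ 2 = 1 remainder 0
1 ÷ 2 = 0 remainder 1
Reading remainders bottom-up:
= 1000011010110001


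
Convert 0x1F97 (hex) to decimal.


Positional values:
Position 0: 7 × 16^0 = 7 × 1 = 7
Position 1: 9 × 16^1 = 9 × 16 = 144
Position 2: F × 16^2 = 15 × 256 = 3840
Position 3: 1 × 16^3 = 1 × 4096 = 4096
Sum = 7 + 144 + 3840 + 4096
= 8087


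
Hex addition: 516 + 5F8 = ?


Align and add column by column (LSB to MSB, each column mod 16 with carry):
  0516
+ 05F8
  ----
  col 0: 6(6) + 8(8) + 0 (carry in) = 14 → E(14), carry out 0
  col 1: 1(1) + F(15) + 0 (carry in) = 16 → 0(0), carry out 1
  col 2: 5(5) + 5(5) + 1 (carry in) = 11 → B(11), carry out 0
  col 3: 0(0) + 0(0) + 0 (carry in) = 0 → 0(0), carry out 0
Reading digits MSB→LSB: 0B0E
Strip leading zeros: B0E
= 0xB0E


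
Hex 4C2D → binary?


Each hex digit → 4 binary bits:
  4 = 0100
  C = 1100
  2 = 0010
  D = 1101
Concatenate: 0100 1100 0010 1101
= 0100110000101101


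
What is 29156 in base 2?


Divide by 2 repeatedly:
29156 ÷ 2 = 14578 remainder 0
14578 ÷ 2 = 7289 remainder 0
7289 ÷ 2 = 3644 remainder 1
3644 ÷ 2 = 1822 remainder 0
1822 ÷ 2 = 911 remainder 0
911 ÷ 2 = 455 remainder 1
455 ÷ 2 = 227 remainder 1
227 ÷ 2 = 113 remainder 1
113 ÷ 2 = 56 remainder 1
56 ÷ 2 = 28 remainder 0
28 ÷ 2 = 14 remainder 0
14 ÷ 2 = 7 remainder 0
7 ÷ 2 = 3 remainder 1
3 ÷ 2 = 1 remainder 1
1 ÷ 2 = 0 remainder 1
Reading remainders bottom-up:
= 111000111100100


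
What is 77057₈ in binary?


Each octal digit → 3 binary bits:
  7 = 111
  7 = 111
  0 = 000
  5 = 101
  7 = 111
Concatenate: 111 111 000 101 111
= 111111000101111


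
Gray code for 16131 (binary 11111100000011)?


Binary: 11111100000011
Gray code: G = B XOR (B >> 1)
B >> 1 = 01111110000001
11111100000011 XOR 01111110000001:
  1 XOR 0 = 1
  1 XOR 1 = 0
  1 XOR 1 = 0
  1 XOR 1 = 0
  1 XOR 1 = 0
  1 XOR 1 = 0
  0 XOR 1 = 1
  0 XOR 0 = 0
  0 XOR 0 = 0
  0 XOR 0 = 0
  0 XOR 0 = 0
  0 XOR 0 = 0
  1 XOR 0 = 1
  1 XOR 1 = 0
= 10000010000010


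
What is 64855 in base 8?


Divide by 8 repeatedly:
64855 ÷ 8 = 8106 remainder 7
8106 ÷ 8 = 1013 remainder 2
1013 ÷ 8 = 126 remainder 5
126 ÷ 8 = 15 remainder 6
15 ÷ 8 = 1 remainder 7
1 ÷ 8 = 0 remainder 1
Reading remainders bottom-up:
= 0o176527


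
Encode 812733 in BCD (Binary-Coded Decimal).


Each digit → 4-bit binary:
  8 → 1000
  1 → 0001
  2 → 0010
  7 → 0111
  3 → 0011
  3 → 0011
= 1000 0001 0010 0111 0011 0011


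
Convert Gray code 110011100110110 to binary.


Gray code: 110011100110110
MSB stays the same: 1
Each subsequent bit = prev_binary XOR current_gray:
  B[1] = 1 XOR 1 = 0
  B[2] = 0 XOR 0 = 0
  B[3] = 0 XOR 0 = 0
  B[4] = 0 XOR 1 = 1
  B[5] = 1 XOR 1 = 0
  B[6] = 0 XOR 1 = 1
  B[7] = 1 XOR 0 = 1
  B[8] = 1 XOR 0 = 1
  B[9] = 1 XOR 1 = 0
  B[10] = 0 XOR 1 = 1
  B[11] = 1 XOR 0 = 1
  B[12] = 1 XOR 1 = 0
  B[13] = 0 XOR 1 = 1
  B[14] = 1 XOR 0 = 1
= 100010111011011 (17883 decimal)


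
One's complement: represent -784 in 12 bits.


Original: 001100010000
Invert all bits:
  bit 0: 0 → 1
  bit 1: 0 → 1
  bit 2: 1 → 0
  bit 3: 1 → 0
  bit 4: 0 → 1
  bit 5: 0 → 1
  bit 6: 0 → 1
  bit 7: 1 → 0
  bit 8: 0 → 1
  bit 9: 0 → 1
  bit 10: 0 → 1
  bit 11: 0 → 1
= 110011101111
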